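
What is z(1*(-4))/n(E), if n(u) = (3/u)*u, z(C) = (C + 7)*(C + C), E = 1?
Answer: -8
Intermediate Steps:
z(C) = 2*C*(7 + C) (z(C) = (7 + C)*(2*C) = 2*C*(7 + C))
n(u) = 3
z(1*(-4))/n(E) = (2*(1*(-4))*(7 + 1*(-4)))/3 = (2*(-4)*(7 - 4))*(1/3) = (2*(-4)*3)*(1/3) = -24*1/3 = -8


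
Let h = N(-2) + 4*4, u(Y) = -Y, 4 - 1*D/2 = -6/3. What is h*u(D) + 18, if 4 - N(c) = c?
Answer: -246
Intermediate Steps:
N(c) = 4 - c
D = 12 (D = 8 - (-12)/3 = 8 - 2*(-2) = 8 + 4 = 12)
h = 22 (h = (4 - 1*(-2)) + 4*4 = (4 + 2) + 16 = 6 + 16 = 22)
h*u(D) + 18 = 22*(-1*12) + 18 = 22*(-12) + 18 = -264 + 18 = -246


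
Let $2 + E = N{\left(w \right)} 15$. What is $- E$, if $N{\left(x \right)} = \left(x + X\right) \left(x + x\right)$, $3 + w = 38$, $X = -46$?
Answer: $11552$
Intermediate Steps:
$w = 35$ ($w = -3 + 38 = 35$)
$N{\left(x \right)} = 2 x \left(-46 + x\right)$ ($N{\left(x \right)} = \left(x - 46\right) \left(x + x\right) = \left(-46 + x\right) 2 x = 2 x \left(-46 + x\right)$)
$E = -11552$ ($E = -2 + 2 \cdot 35 \left(-46 + 35\right) 15 = -2 + 2 \cdot 35 \left(-11\right) 15 = -2 - 11550 = -11552$)
$- E = \left(-1\right) \left(-11552\right) = 11552$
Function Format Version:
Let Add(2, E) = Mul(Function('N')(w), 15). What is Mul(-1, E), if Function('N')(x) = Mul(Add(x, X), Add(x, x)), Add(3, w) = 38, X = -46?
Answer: 11552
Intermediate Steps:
w = 35 (w = Add(-3, 38) = 35)
Function('N')(x) = Mul(2, x, Add(-46, x)) (Function('N')(x) = Mul(Add(x, -46), Add(x, x)) = Mul(Add(-46, x), Mul(2, x)) = Mul(2, x, Add(-46, x)))
E = -11552 (E = Add(-2, Mul(Mul(2, 35, Add(-46, 35)), 15)) = Add(-2, Mul(Mul(2, 35, -11), 15)) = Add(-2, Mul(-770, 15)) = Add(-2, -11550) = -11552)
Mul(-1, E) = Mul(-1, -11552) = 11552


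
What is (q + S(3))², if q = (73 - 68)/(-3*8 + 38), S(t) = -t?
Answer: 1369/196 ≈ 6.9847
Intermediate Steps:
q = 5/14 (q = 5/(-24 + 38) = 5/14 ≈ 0.35714)
(q + S(3))² = (5/14 - 1*3)² = (5/14 - 3)² = (-37/14)² = 1369/196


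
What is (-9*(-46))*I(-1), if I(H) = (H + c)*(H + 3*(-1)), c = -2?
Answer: 4968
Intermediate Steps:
I(H) = (-3 + H)*(-2 + H) (I(H) = (H - 2)*(H + 3*(-1)) = (-2 + H)*(H - 3) = (-2 + H)*(-3 + H) = (-3 + H)*(-2 + H))
(-9*(-46))*I(-1) = (-9*(-46))*(6 + (-1)² - 5*(-1)) = 414*(6 + 1 + 5) = 414*12 = 4968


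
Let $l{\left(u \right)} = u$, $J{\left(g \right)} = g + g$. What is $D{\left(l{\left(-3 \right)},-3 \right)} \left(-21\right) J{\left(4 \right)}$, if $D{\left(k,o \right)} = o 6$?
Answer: $3024$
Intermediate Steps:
$J{\left(g \right)} = 2 g$
$D{\left(k,o \right)} = 6 o$
$D{\left(l{\left(-3 \right)},-3 \right)} \left(-21\right) J{\left(4 \right)} = 6 \left(-3\right) \left(-21\right) 2 \cdot 4 = \left(-18\right) \left(-21\right) 8 = 378 \cdot 8 = 3024$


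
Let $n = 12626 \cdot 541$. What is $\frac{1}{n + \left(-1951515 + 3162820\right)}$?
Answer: $\frac{1}{8041971} \approx 1.2435 \cdot 10^{-7}$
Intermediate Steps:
$n = 6830666$
$\frac{1}{n + \left(-1951515 + 3162820\right)} = \frac{1}{6830666 + \left(-1951515 + 3162820\right)} = \frac{1}{6830666 + 1211305} = \frac{1}{8041971}$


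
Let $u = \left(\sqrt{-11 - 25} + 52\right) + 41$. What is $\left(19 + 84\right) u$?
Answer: $9579 + 618 i \approx 9579.0 + 618.0 i$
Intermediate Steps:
$u = 93 + 6 i$ ($u = \left(\sqrt{-36} + 52\right) + 41 = \left(6 i + 52\right) + 41 = \left(52 + 6 i\right) + 41 = 93 + 6 i \approx 93.0 + 6.0 i$)
$\left(19 + 84\right) u = \left(19 + 84\right) \left(93 + 6 i\right) = 103 \left(93 + 6 i\right) = 9579 + 618 i$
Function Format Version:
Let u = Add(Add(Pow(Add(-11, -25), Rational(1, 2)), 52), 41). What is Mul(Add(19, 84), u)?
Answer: Add(9579, Mul(618, I)) ≈ Add(9579.0, Mul(618.00, I))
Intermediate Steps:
u = Add(93, Mul(6, I)) (u = Add(Add(Pow(-36, Rational(1, 2)), 52), 41) = Add(Add(Mul(6, I), 52), 41) = Add(Add(52, Mul(6, I)), 41) = Add(93, Mul(6, I)) ≈ Add(93.000, Mul(6.0000, I)))
Mul(Add(19, 84), u) = Mul(Add(19, 84), Add(93, Mul(6, I))) = Mul(103, Add(93, Mul(6, I))) = Add(9579, Mul(618, I))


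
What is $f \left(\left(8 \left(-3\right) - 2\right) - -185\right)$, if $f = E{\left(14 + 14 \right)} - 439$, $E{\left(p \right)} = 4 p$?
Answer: $-51993$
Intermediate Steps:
$f = -327$ ($f = 4 \left(14 + 14\right) - 439 = 4 \cdot 28 - 439 = 112 - 439 = -327$)
$f \left(\left(8 \left(-3\right) - 2\right) - -185\right) = - 327 \left(\left(8 \left(-3\right) - 2\right) - -185\right) = - 327 \left(\left(-24 - 2\right) + 185\right) = - 327 \left(-26 + 185\right) = \left(-327\right) 159 = -51993$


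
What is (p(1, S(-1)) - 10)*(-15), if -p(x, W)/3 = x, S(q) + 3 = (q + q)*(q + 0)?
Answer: 195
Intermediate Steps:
S(q) = -3 + 2*q**2 (S(q) = -3 + (q + q)*(q + 0) = -3 + (2*q)*q = -3 + 2*q**2)
p(x, W) = -3*x
(p(1, S(-1)) - 10)*(-15) = (-3*1 - 10)*(-15) = (-3 - 10)*(-15) = -13*(-15) = 195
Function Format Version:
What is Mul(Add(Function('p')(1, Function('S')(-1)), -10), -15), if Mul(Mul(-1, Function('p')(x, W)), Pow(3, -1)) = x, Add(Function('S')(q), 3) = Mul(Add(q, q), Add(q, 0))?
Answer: 195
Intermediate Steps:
Function('S')(q) = Add(-3, Mul(2, Pow(q, 2))) (Function('S')(q) = Add(-3, Mul(Add(q, q), Add(q, 0))) = Add(-3, Mul(Mul(2, q), q)) = Add(-3, Mul(2, Pow(q, 2))))
Function('p')(x, W) = Mul(-3, x)
Mul(Add(Function('p')(1, Function('S')(-1)), -10), -15) = Mul(Add(Mul(-3, 1), -10), -15) = Mul(Add(-3, -10), -15) = Mul(-13, -15) = 195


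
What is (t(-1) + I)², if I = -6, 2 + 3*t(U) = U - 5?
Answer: 676/9 ≈ 75.111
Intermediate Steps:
t(U) = -7/3 + U/3 (t(U) = -⅔ + (U - 5)/3 = -⅔ + (-5 + U)/3 = -⅔ + (-5/3 + U/3) = -7/3 + U/3)
(t(-1) + I)² = ((-7/3 + (⅓)*(-1)) - 6)² = ((-7/3 - ⅓) - 6)² = (-8/3 - 6)² = (-26/3)² = 676/9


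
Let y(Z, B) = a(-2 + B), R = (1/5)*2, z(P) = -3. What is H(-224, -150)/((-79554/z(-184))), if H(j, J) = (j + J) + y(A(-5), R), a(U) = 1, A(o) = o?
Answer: -373/26518 ≈ -0.014066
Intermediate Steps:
R = ⅖ (R = (1*(⅕))*2 = (⅕)*2 = ⅖ ≈ 0.40000)
y(Z, B) = 1
H(j, J) = 1 + J + j (H(j, J) = (j + J) + 1 = (J + j) + 1 = 1 + J + j)
H(-224, -150)/((-79554/z(-184))) = (1 - 150 - 224)/((-79554/(-3))) = -373/((-79554*(-⅓))) = -373/26518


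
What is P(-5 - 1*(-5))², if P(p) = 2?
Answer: 4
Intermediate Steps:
P(-5 - 1*(-5))² = 2² = 4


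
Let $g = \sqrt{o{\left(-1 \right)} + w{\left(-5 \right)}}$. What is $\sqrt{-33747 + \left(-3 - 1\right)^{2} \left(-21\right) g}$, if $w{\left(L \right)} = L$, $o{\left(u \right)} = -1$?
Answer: $\sqrt{-33747 - 336 i \sqrt{6}} \approx 2.24 - 183.72 i$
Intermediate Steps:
$g = i \sqrt{6}$ ($g = \sqrt{-1 - 5} = \sqrt{-6} = i \sqrt{6} \approx 2.4495 i$)
$\sqrt{-33747 + \left(-3 - 1\right)^{2} \left(-21\right) g} = \sqrt{-33747 + \left(-3 - 1\right)^{2} \left(-21\right) i \sqrt{6}} = \sqrt{-33747 + \left(-4\right)^{2} \left(-21\right) i \sqrt{6}} = \sqrt{-33747 + 16 \left(-21\right) i \sqrt{6}} = \sqrt{-33747 - 336 i \sqrt{6}}$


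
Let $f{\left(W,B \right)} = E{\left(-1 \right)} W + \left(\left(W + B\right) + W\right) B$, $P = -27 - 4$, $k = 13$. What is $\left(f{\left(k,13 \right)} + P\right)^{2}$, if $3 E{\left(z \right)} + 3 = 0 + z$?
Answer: $\frac{1893376}{9} \approx 2.1038 \cdot 10^{5}$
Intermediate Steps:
$E{\left(z \right)} = -1 + \frac{z}{3}$ ($E{\left(z \right)} = -1 + \frac{0 + z}{3} = -1 + \frac{z}{3}$)
$P = -31$ ($P = -27 - 4 = -31$)
$f{\left(W,B \right)} = - \frac{4 W}{3} + B \left(B + 2 W\right)$ ($f{\left(W,B \right)} = \left(-1 + \frac{1}{3} \left(-1\right)\right) W + \left(\left(W + B\right) + W\right) B = \left(-1 - \frac{1}{3}\right) W + \left(\left(B + W\right) + W\right) B = - \frac{4 W}{3} + \left(B + 2 W\right) B = - \frac{4 W}{3} + B \left(B + 2 W\right)$)
$\left(f{\left(k,13 \right)} + P\right)^{2} = \left(\left(13^{2} - \frac{52}{3} + 2 \cdot 13 \cdot 13\right) - 31\right)^{2} = \left(\left(169 - \frac{52}{3} + 338\right) - 31\right)^{2} = \left(\frac{1469}{3} - 31\right)^{2} = \left(\frac{1376}{3}\right)^{2} = \frac{1893376}{9}$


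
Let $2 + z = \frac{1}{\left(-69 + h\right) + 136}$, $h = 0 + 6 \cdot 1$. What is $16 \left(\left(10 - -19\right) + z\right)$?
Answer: $\frac{31552}{73} \approx 432.22$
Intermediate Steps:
$h = 6$ ($h = 0 + 6 = 6$)
$z = - \frac{145}{73}$ ($z = -2 + \frac{1}{\left(-69 + 6\right) + 136} = -2 + \frac{1}{-63 + 136} = -2 + \frac{1}{73} = - \frac{145}{73} \approx -1.9863$)
$16 \left(\left(10 - -19\right) + z\right) = 16 \left(\left(10 - -19\right) - \frac{145}{73}\right) = 16 \left(\left(10 + 19\right) - \frac{145}{73}\right) = 16 \left(29 - \frac{145}{73}\right) = 16 \cdot \frac{1972}{73} = \frac{31552}{73}$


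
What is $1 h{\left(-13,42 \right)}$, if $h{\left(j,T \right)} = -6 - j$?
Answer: $7$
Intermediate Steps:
$1 h{\left(-13,42 \right)} = 1 \left(-6 - -13\right) = 1 \left(-6 + 13\right) = 1 \cdot 7 = 7$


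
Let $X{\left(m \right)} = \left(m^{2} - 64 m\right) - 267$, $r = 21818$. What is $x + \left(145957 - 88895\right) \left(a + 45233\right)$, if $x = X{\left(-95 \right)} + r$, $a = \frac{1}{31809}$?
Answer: $\frac{82102912999580}{31809} \approx 2.5811 \cdot 10^{9}$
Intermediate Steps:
$a = \frac{1}{31809} \approx 3.1438 \cdot 10^{-5}$
$X{\left(m \right)} = -267 + m^{2} - 64 m$
$x = 36656$ ($x = \left(-267 + \left(-95\right)^{2} - -6080\right) + 21818 = \left(-267 + 9025 + 6080\right) + 21818 = 14838 + 21818 = 36656$)
$x + \left(145957 - 88895\right) \left(a + 45233\right) = 36656 + \left(145957 - 88895\right) \left(\frac{1}{31809} + 45233\right) = 36656 + 57062 \cdot \frac{1438816498}{31809} = 36656 + \frac{82101747008876}{31809} = \frac{82102912999580}{31809}$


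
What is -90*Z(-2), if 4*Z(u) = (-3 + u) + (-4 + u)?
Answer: 495/2 ≈ 247.50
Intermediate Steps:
Z(u) = -7/4 + u/2 (Z(u) = ((-3 + u) + (-4 + u))/4 = (-7 + 2*u)/4 = -7/4 + u/2)
-90*Z(-2) = -90*(-7/4 + (1/2)*(-2)) = -90*(-7/4 - 1) = -90*(-11/4) = 495/2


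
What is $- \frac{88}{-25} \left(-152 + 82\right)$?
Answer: $- \frac{1232}{5} \approx -246.4$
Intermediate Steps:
$- \frac{88}{-25} \left(-152 + 82\right) = \left(-88\right) \left(- \frac{1}{25}\right) \left(-70\right) = \frac{88}{25} \left(-70\right) = - \frac{1232}{5}$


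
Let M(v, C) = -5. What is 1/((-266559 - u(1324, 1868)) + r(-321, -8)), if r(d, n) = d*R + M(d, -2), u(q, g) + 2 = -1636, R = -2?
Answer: -1/264284 ≈ -3.7838e-6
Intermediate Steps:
u(q, g) = -1638 (u(q, g) = -2 - 1636 = -1638)
r(d, n) = -5 - 2*d (r(d, n) = d*(-2) - 5 = -2*d - 5 = -5 - 2*d)
1/((-266559 - u(1324, 1868)) + r(-321, -8)) = 1/((-266559 - 1*(-1638)) + (-5 - 2*(-321))) = 1/((-266559 + 1638) + (-5 + 642)) = 1/(-264921 + 637) = 1/(-264284) = -1/264284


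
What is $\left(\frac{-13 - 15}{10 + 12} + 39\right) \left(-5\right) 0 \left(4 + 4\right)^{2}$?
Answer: $0$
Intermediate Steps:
$\left(\frac{-13 - 15}{10 + 12} + 39\right) \left(-5\right) 0 \left(4 + 4\right)^{2} = \left(- \frac{28}{22} + 39\right) 0 \cdot 8^{2} = \left(\left(-28\right) \frac{1}{22} + 39\right) 0 \cdot 64 = \left(- \frac{14}{11} + 39\right) 0 = \frac{415}{11} \cdot 0 = 0$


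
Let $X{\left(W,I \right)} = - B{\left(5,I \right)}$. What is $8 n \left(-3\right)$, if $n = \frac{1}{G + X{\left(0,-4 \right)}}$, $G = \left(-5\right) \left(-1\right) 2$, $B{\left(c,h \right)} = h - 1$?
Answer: $- \frac{8}{5} \approx -1.6$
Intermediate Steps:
$B{\left(c,h \right)} = -1 + h$ ($B{\left(c,h \right)} = h - 1 = -1 + h$)
$X{\left(W,I \right)} = 1 - I$ ($X{\left(W,I \right)} = - (-1 + I) = 1 - I$)
$G = 10$ ($G = 5 \cdot 2 = 10$)
$n = \frac{1}{15}$ ($n = \frac{1}{10 + \left(1 - -4\right)} = \frac{1}{10 + \left(1 + 4\right)} = \frac{1}{10 + 5} = \frac{1}{15} \approx 0.066667$)
$8 n \left(-3\right) = 8 \cdot \frac{1}{15} \left(-3\right) = \frac{8}{15} \left(-3\right) = - \frac{8}{5}$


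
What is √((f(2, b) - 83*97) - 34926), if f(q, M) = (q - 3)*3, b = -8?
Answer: 2*I*√10745 ≈ 207.32*I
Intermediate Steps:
f(q, M) = -9 + 3*q (f(q, M) = (-3 + q)*3 = -9 + 3*q)
√((f(2, b) - 83*97) - 34926) = √(((-9 + 3*2) - 83*97) - 34926) = √(((-9 + 6) - 8051) - 34926) = √((-3 - 8051) - 34926) = √(-8054 - 34926) = √(-42980) = 2*I*√10745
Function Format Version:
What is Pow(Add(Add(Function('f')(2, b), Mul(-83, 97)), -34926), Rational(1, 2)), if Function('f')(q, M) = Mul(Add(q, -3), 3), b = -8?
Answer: Mul(2, I, Pow(10745, Rational(1, 2))) ≈ Mul(207.32, I)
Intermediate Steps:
Function('f')(q, M) = Add(-9, Mul(3, q)) (Function('f')(q, M) = Mul(Add(-3, q), 3) = Add(-9, Mul(3, q)))
Pow(Add(Add(Function('f')(2, b), Mul(-83, 97)), -34926), Rational(1, 2)) = Pow(Add(Add(Add(-9, Mul(3, 2)), Mul(-83, 97)), -34926), Rational(1, 2)) = Pow(Add(Add(Add(-9, 6), -8051), -34926), Rational(1, 2)) = Pow(Add(Add(-3, -8051), -34926), Rational(1, 2)) = Pow(Add(-8054, -34926), Rational(1, 2)) = Pow(-42980, Rational(1, 2)) = Mul(2, I, Pow(10745, Rational(1, 2)))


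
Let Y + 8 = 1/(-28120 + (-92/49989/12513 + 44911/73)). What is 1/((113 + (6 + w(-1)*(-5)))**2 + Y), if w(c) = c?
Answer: 1255934360496809/19301199206452558651 ≈ 6.5070e-5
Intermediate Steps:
Y = -10047520546376533/1255934360496809 (Y = -8 + 1/(-28120 + (-92/49989/12513 + 44911/73)) = -8 + 1/(-28120 + (-92*1/49989*(1/12513) + 44911*(1/73))) = -8 + 1/(-28120 + (-92/49989*1/12513 + 44911/73)) = -8 + 1/(-28120 + (-92/625512357 + 44911/73)) = -8 + 1/(-28120 + 28092385458511/45662402061) = -8 + 1/(-1255934360496809/45662402061) = -8 - 45662402061/1255934360496809 = -10047520546376533/1255934360496809 ≈ -8.0000)
1/((113 + (6 + w(-1)*(-5)))**2 + Y) = 1/((113 + (6 - 1*(-5)))**2 - 10047520546376533/1255934360496809) = 1/((113 + (6 + 5))**2 - 10047520546376533/1255934360496809) = 1/((113 + 11)**2 - 10047520546376533/1255934360496809) = 1/(124**2 - 10047520546376533/1255934360496809) = 1/(15376 - 10047520546376533/1255934360496809) = 1/(19301199206452558651/1255934360496809) = 1255934360496809/19301199206452558651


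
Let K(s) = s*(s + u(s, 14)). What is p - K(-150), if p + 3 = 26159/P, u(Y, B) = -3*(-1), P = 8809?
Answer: -194238718/8809 ≈ -22050.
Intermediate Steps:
u(Y, B) = 3
K(s) = s*(3 + s) (K(s) = s*(s + 3) = s*(3 + s))
p = -268/8809 (p = -3 + 26159/8809 = -268/8809 ≈ -0.030423)
p - K(-150) = -268/8809 - (-150)*(3 - 150) = -268/8809 - (-150)*(-147) = -268/8809 - 1*22050 = -268/8809 - 22050 = -194238718/8809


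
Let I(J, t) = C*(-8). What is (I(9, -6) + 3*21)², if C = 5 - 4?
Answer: 3025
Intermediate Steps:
C = 1
I(J, t) = -8 (I(J, t) = 1*(-8) = -8)
(I(9, -6) + 3*21)² = (-8 + 3*21)² = (-8 + 63)² = 55² = 3025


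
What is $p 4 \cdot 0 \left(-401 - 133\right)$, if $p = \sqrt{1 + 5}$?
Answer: $0$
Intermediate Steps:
$p = \sqrt{6} \approx 2.4495$
$p 4 \cdot 0 \left(-401 - 133\right) = \sqrt{6} \cdot 4 \cdot 0 \left(-401 - 133\right) = 4 \sqrt{6} \cdot 0 \left(-534\right) = 0 \left(-534\right) = 0$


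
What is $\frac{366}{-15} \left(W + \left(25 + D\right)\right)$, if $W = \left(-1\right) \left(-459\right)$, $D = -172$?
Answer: $- \frac{38064}{5} \approx -7612.8$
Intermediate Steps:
$W = 459$
$\frac{366}{-15} \left(W + \left(25 + D\right)\right) = \frac{366}{-15} \left(459 + \left(25 - 172\right)\right) = 366 \left(- \frac{1}{15}\right) \left(459 - 147\right) = \left(- \frac{122}{5}\right) 312 = - \frac{38064}{5}$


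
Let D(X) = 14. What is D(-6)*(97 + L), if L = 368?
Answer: 6510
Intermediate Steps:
D(-6)*(97 + L) = 14*(97 + 368) = 14*465 = 6510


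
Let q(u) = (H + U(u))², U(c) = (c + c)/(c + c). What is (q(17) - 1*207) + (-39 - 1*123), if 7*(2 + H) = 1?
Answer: -18045/49 ≈ -368.27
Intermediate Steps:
H = -13/7 (H = -2 + (⅐)*1 = -2 + ⅐ = -13/7 ≈ -1.8571)
U(c) = 1 (U(c) = (2*c)/((2*c)) = (2*c)*(1/(2*c)) = 1)
q(u) = 36/49 (q(u) = (-13/7 + 1)² = (-6/7)² = 36/49)
(q(17) - 1*207) + (-39 - 1*123) = (36/49 - 1*207) + (-39 - 1*123) = (36/49 - 207) + (-39 - 123) = -10107/49 - 162 = -18045/49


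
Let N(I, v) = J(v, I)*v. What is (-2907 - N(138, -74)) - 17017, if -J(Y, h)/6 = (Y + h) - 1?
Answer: -47896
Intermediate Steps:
J(Y, h) = 6 - 6*Y - 6*h (J(Y, h) = -6*((Y + h) - 1) = -6*(-1 + Y + h) = 6 - 6*Y - 6*h)
N(I, v) = v*(6 - 6*I - 6*v) (N(I, v) = (6 - 6*v - 6*I)*v = (6 - 6*I - 6*v)*v = v*(6 - 6*I - 6*v))
(-2907 - N(138, -74)) - 17017 = (-2907 - 6*(-74)*(1 - 1*138 - 1*(-74))) - 17017 = (-2907 - 6*(-74)*(1 - 138 + 74)) - 17017 = (-2907 - 6*(-74)*(-63)) - 17017 = (-2907 - 1*27972) - 17017 = (-2907 - 27972) - 17017 = -30879 - 17017 = -47896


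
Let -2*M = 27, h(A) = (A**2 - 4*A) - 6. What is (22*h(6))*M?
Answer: -1782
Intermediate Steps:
h(A) = -6 + A**2 - 4*A
M = -27/2 (M = -1/2*27 = -27/2 ≈ -13.500)
(22*h(6))*M = (22*(-6 + 6**2 - 4*6))*(-27/2) = (22*(-6 + 36 - 24))*(-27/2) = (22*6)*(-27/2) = 132*(-27/2) = -1782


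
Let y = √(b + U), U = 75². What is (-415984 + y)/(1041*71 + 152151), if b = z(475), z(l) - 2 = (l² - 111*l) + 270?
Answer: -207992/113031 + √178797/226062 ≈ -1.8383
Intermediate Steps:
z(l) = 272 + l² - 111*l (z(l) = 2 + ((l² - 111*l) + 270) = 2 + (270 + l² - 111*l) = 272 + l² - 111*l)
b = 173172 (b = 272 + 475² - 111*475 = 272 + 225625 - 52725 = 173172)
U = 5625
y = √178797 (y = √(173172 + 5625) = √178797 ≈ 422.84)
(-415984 + y)/(1041*71 + 152151) = (-415984 + √178797)/(1041*71 + 152151) = (-415984 + √178797)/(73911 + 152151) = (-415984 + √178797)/226062 = (-415984 + √178797)*(1/226062) = -207992/113031 + √178797/226062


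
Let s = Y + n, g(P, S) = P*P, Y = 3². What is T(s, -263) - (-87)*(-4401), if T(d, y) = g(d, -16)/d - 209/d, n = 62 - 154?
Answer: -31786301/83 ≈ -3.8297e+5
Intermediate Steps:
n = -92
Y = 9
g(P, S) = P²
s = -83 (s = 9 - 92 = -83)
T(d, y) = d - 209/d (T(d, y) = d²/d - 209/d = d - 209/d)
T(s, -263) - (-87)*(-4401) = (-83 - 209/(-83)) - (-87)*(-4401) = (-83 - 209*(-1/83)) - 1*382887 = (-83 + 209/83) - 382887 = -6680/83 - 382887 = -31786301/83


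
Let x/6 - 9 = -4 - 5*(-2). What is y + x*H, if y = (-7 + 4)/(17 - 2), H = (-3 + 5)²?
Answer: 1799/5 ≈ 359.80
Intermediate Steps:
H = 4 (H = 2² = 4)
x = 90 (x = 54 + 6*(-4 - 5*(-2)) = 54 + 6*(-4 + 10) = 54 + 6*6 = 54 + 36 = 90)
y = -⅕ (y = -3/15 = -3*1/15 = -⅕ ≈ -0.20000)
y + x*H = -⅕ + 90*4 = -⅕ + 360 = 1799/5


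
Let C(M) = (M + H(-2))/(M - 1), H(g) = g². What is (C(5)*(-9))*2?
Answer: -81/2 ≈ -40.500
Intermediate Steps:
C(M) = (4 + M)/(-1 + M) (C(M) = (M + (-2)²)/(M - 1) = (M + 4)/(-1 + M) = (4 + M)/(-1 + M))
(C(5)*(-9))*2 = (((4 + 5)/(-1 + 5))*(-9))*2 = ((9/4)*(-9))*2 = -81/4*2 = -81/2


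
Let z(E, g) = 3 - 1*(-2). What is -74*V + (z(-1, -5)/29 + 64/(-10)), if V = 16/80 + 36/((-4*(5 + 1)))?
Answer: 13046/145 ≈ 89.972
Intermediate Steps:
z(E, g) = 5 (z(E, g) = 3 + 2 = 5)
V = -13/10 (V = 16*(1/80) + 36/((-4*6)) = ⅕ + 36/(-24) = ⅕ + 36*(-1/24) = ⅕ - 3/2 = -13/10 ≈ -1.3000)
-74*V + (z(-1, -5)/29 + 64/(-10)) = -74*(-13/10) + (5/29 + 64/(-10)) = 481/5 + (5*(1/29) + 64*(-⅒)) = 481/5 + (5/29 - 32/5) = 481/5 - 903/145 = 13046/145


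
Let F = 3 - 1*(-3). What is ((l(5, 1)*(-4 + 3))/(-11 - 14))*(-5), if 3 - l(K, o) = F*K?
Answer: 27/5 ≈ 5.4000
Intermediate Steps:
F = 6 (F = 3 + 3 = 6)
l(K, o) = 3 - 6*K
((l(5, 1)*(-4 + 3))/(-11 - 14))*(-5) = (((3 - 6*5)*(-4 + 3))/(-11 - 14))*(-5) = (((3 - 30)*(-1))/(-25))*(-5) = -(-27)*(-1)/25*(-5) = -1/25*27*(-5) = -27/25*(-5) = 27/5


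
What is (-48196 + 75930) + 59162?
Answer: 86896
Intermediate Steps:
(-48196 + 75930) + 59162 = 27734 + 59162 = 86896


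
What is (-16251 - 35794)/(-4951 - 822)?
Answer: 52045/5773 ≈ 9.0152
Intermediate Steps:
(-16251 - 35794)/(-4951 - 822) = -52045/(-5773) = -52045*(-1/5773) = 52045/5773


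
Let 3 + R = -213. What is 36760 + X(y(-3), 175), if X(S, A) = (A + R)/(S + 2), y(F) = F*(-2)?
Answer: 294039/8 ≈ 36755.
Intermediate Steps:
R = -216 (R = -3 - 213 = -216)
y(F) = -2*F
X(S, A) = (-216 + A)/(2 + S) (X(S, A) = (A - 216)/(S + 2) = (-216 + A)/(2 + S))
36760 + X(y(-3), 175) = 36760 + (-216 + 175)/(2 - 2*(-3)) = 36760 - 41/(2 + 6) = 36760 - 41/8 = 294039/8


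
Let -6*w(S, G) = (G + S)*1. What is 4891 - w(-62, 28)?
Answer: 14656/3 ≈ 4885.3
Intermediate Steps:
w(S, G) = -G/6 - S/6 (w(S, G) = -(G + S)/6 = -G/6 - S/6)
4891 - w(-62, 28) = 4891 - (-1/6*28 - 1/6*(-62)) = 4891 - (-14/3 + 31/3) = 4891 - 1*17/3 = 4891 - 17/3 = 14656/3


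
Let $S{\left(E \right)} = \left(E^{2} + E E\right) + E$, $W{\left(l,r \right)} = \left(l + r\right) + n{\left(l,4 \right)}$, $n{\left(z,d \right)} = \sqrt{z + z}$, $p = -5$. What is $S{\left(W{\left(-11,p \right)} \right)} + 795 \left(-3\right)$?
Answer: $-1933 - 63 i \sqrt{22} \approx -1933.0 - 295.5 i$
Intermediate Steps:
$n{\left(z,d \right)} = \sqrt{2} \sqrt{z}$ ($n{\left(z,d \right)} = \sqrt{2 z} = \sqrt{2} \sqrt{z}$)
$W{\left(l,r \right)} = l + r + \sqrt{2} \sqrt{l}$ ($W{\left(l,r \right)} = \left(l + r\right) + \sqrt{2} \sqrt{l} = l + r + \sqrt{2} \sqrt{l}$)
$S{\left(E \right)} = E + 2 E^{2}$ ($S{\left(E \right)} = \left(E^{2} + E^{2}\right) + E = 2 E^{2} + E = E + 2 E^{2}$)
$S{\left(W{\left(-11,p \right)} \right)} + 795 \left(-3\right) = \left(-11 - 5 + \sqrt{2} \sqrt{-11}\right) \left(1 + 2 \left(-11 - 5 + \sqrt{2} \sqrt{-11}\right)\right) + 795 \left(-3\right) = \left(-11 - 5 + \sqrt{2} i \sqrt{11}\right) \left(1 + 2 \left(-11 - 5 + \sqrt{2} i \sqrt{11}\right)\right) - 2385 = \left(-11 - 5 + i \sqrt{22}\right) \left(1 + 2 \left(-11 - 5 + i \sqrt{22}\right)\right) - 2385 = \left(-16 + i \sqrt{22}\right) \left(1 + 2 \left(-16 + i \sqrt{22}\right)\right) - 2385 = \left(-16 + i \sqrt{22}\right) \left(1 - \left(32 - 2 i \sqrt{22}\right)\right) - 2385 = \left(-16 + i \sqrt{22}\right) \left(-31 + 2 i \sqrt{22}\right) - 2385 = \left(-31 + 2 i \sqrt{22}\right) \left(-16 + i \sqrt{22}\right) - 2385 = -2385 + \left(-31 + 2 i \sqrt{22}\right) \left(-16 + i \sqrt{22}\right)$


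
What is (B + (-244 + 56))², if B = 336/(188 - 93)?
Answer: 307090576/9025 ≈ 34027.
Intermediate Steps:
B = 336/95 ≈ 3.5368
(B + (-244 + 56))² = (336/95 + (-244 + 56))² = (336/95 - 188)² = (-17524/95)² = 307090576/9025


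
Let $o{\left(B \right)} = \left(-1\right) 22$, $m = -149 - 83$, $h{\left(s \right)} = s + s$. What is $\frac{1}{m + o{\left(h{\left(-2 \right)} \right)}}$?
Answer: $- \frac{1}{254} \approx -0.003937$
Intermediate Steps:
$h{\left(s \right)} = 2 s$
$m = -232$
$o{\left(B \right)} = -22$
$\frac{1}{m + o{\left(h{\left(-2 \right)} \right)}} = \frac{1}{-232 - 22} = \frac{1}{-254} = - \frac{1}{254}$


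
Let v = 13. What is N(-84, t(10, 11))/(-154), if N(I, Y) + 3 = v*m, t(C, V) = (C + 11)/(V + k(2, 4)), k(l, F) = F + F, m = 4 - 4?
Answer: 3/154 ≈ 0.019481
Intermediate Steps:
m = 0
k(l, F) = 2*F
t(C, V) = (11 + C)/(8 + V) (t(C, V) = (C + 11)/(V + 2*4) = (11 + C)/(V + 8) = (11 + C)/(8 + V))
N(I, Y) = -3 (N(I, Y) = -3 + 13*0 = -3 + 0 = -3)
N(-84, t(10, 11))/(-154) = -3/(-154) = -3*(-1/154) = 3/154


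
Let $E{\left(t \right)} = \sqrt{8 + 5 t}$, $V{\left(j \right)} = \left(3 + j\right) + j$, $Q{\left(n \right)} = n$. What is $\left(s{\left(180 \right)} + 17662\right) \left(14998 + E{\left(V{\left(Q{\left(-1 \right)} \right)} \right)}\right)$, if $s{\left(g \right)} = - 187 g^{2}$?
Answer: $-90604987724 - 6041138 \sqrt{13} \approx -9.0627 \cdot 10^{10}$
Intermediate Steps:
$V{\left(j \right)} = 3 + 2 j$
$\left(s{\left(180 \right)} + 17662\right) \left(14998 + E{\left(V{\left(Q{\left(-1 \right)} \right)} \right)}\right) = \left(- 187 \cdot 180^{2} + 17662\right) \left(14998 + \sqrt{8 + 5 \left(3 + 2 \left(-1\right)\right)}\right) = \left(\left(-187\right) 32400 + 17662\right) \left(14998 + \sqrt{8 + 5 \left(3 - 2\right)}\right) = \left(-6058800 + 17662\right) \left(14998 + \sqrt{8 + 5 \cdot 1}\right) = - 6041138 \left(14998 + \sqrt{8 + 5}\right) = - 6041138 \left(14998 + \sqrt{13}\right) = -90604987724 - 6041138 \sqrt{13}$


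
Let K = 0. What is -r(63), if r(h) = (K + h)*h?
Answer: -3969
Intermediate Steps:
r(h) = h² (r(h) = (0 + h)*h = h*h = h²)
-r(63) = -1*63² = -1*3969 = -3969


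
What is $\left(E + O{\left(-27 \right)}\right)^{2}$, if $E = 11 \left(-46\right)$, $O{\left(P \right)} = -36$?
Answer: $293764$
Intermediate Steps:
$E = -506$
$\left(E + O{\left(-27 \right)}\right)^{2} = \left(-506 - 36\right)^{2} = \left(-542\right)^{2} = 293764$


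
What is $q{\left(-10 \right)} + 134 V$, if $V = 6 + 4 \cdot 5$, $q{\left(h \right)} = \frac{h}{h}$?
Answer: $3485$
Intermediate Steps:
$q{\left(h \right)} = 1$
$V = 26$ ($V = 6 + 20 = 26$)
$q{\left(-10 \right)} + 134 V = 1 + 134 \cdot 26 = 1 + 3484 = 3485$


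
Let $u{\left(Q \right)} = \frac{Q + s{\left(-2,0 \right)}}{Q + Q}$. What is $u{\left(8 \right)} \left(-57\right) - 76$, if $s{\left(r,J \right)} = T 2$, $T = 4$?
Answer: $-133$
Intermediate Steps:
$s{\left(r,J \right)} = 8$ ($s{\left(r,J \right)} = 4 \cdot 2 = 8$)
$u{\left(Q \right)} = \frac{8 + Q}{2 Q}$ ($u{\left(Q \right)} = \frac{Q + 8}{Q + Q} = \frac{8 + Q}{2 Q}$)
$u{\left(8 \right)} \left(-57\right) - 76 = \frac{8 + 8}{2 \cdot 8} \left(-57\right) - 76 = \frac{1}{2} \cdot \frac{1}{8} \cdot 16 \left(-57\right) - 76 = 1 \left(-57\right) - 76 = -57 - 76 = -133$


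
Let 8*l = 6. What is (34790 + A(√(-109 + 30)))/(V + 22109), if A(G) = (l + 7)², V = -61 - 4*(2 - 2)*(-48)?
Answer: 557601/352768 ≈ 1.5806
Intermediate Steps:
l = ¾ (l = (⅛)*6 = ¾ ≈ 0.75000)
V = -61 (V = -61 - 4*0*(-48) = -61 + 0*(-48) = -61 + 0 = -61)
A(G) = 961/16 (A(G) = (¾ + 7)² = (31/4)² = 961/16)
(34790 + A(√(-109 + 30)))/(V + 22109) = (34790 + 961/16)/(-61 + 22109) = (557601/16)/22048 = (557601/16)*(1/22048) = 557601/352768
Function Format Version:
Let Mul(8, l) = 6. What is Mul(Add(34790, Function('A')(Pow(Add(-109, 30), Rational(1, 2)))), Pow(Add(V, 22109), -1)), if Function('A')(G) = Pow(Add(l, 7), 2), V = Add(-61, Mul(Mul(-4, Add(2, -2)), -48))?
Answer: Rational(557601, 352768) ≈ 1.5806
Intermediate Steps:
l = Rational(3, 4) (l = Mul(Rational(1, 8), 6) = Rational(3, 4) ≈ 0.75000)
V = -61 (V = Add(-61, Mul(Mul(-4, 0), -48)) = Add(-61, Mul(0, -48)) = Add(-61, 0) = -61)
Function('A')(G) = Rational(961, 16) (Function('A')(G) = Pow(Add(Rational(3, 4), 7), 2) = Pow(Rational(31, 4), 2) = Rational(961, 16))
Mul(Add(34790, Function('A')(Pow(Add(-109, 30), Rational(1, 2)))), Pow(Add(V, 22109), -1)) = Mul(Add(34790, Rational(961, 16)), Pow(Add(-61, 22109), -1)) = Mul(Rational(557601, 16), Pow(22048, -1)) = Mul(Rational(557601, 16), Rational(1, 22048)) = Rational(557601, 352768)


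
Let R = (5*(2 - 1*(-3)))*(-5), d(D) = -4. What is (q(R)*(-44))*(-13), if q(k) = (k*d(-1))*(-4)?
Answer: -1144000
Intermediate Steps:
R = -125 (R = (5*(2 + 3))*(-5) = (5*5)*(-5) = 25*(-5) = -125)
q(k) = 16*k (q(k) = (k*(-4))*(-4) = -4*k*(-4) = 16*k)
(q(R)*(-44))*(-13) = ((16*(-125))*(-44))*(-13) = -2000*(-44)*(-13) = 88000*(-13) = -1144000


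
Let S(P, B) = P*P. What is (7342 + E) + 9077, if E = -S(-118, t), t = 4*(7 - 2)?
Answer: 2495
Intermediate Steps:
t = 20 (t = 4*5 = 20)
S(P, B) = P²
E = -13924 (E = -1*(-118)² = -1*13924 = -13924)
(7342 + E) + 9077 = (7342 - 13924) + 9077 = -6582 + 9077 = 2495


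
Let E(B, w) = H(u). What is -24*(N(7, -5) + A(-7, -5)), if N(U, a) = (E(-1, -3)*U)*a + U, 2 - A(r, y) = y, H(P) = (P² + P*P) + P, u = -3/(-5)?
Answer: 3864/5 ≈ 772.80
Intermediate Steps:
u = ⅗ (u = -3*(-⅕) = ⅗ ≈ 0.60000)
H(P) = P + 2*P² (H(P) = (P² + P²) + P = 2*P² + P = P + 2*P²)
A(r, y) = 2 - y
E(B, w) = 33/25 (E(B, w) = 3*(1 + 2*(⅗))/5 = 3*(1 + 6/5)/5 = (⅗)*(11/5) = 33/25)
N(U, a) = U + 33*U*a/25 (N(U, a) = (33*U/25)*a + U = 33*U*a/25 + U = U + 33*U*a/25)
-24*(N(7, -5) + A(-7, -5)) = -24*((1/25)*7*(25 + 33*(-5)) + (2 - 1*(-5))) = -24*((1/25)*7*(25 - 165) + (2 + 5)) = -24*((1/25)*7*(-140) + 7) = -24*(-196/5 + 7) = -24*(-161/5) = 3864/5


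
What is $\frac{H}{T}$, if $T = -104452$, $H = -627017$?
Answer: $\frac{627017}{104452} \approx 6.0029$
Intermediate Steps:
$\frac{H}{T} = - \frac{627017}{-104452} = \left(-627017\right) \left(- \frac{1}{104452}\right) = \frac{627017}{104452}$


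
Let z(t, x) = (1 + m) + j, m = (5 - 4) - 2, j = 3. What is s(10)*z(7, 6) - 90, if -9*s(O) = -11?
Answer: -259/3 ≈ -86.333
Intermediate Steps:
m = -1 (m = 1 - 2 = -1)
s(O) = 11/9 (s(O) = -⅑*(-11) = 11/9)
z(t, x) = 3 (z(t, x) = (1 - 1) + 3 = 0 + 3 = 3)
s(10)*z(7, 6) - 90 = (11/9)*3 - 90 = 11/3 - 90 = -259/3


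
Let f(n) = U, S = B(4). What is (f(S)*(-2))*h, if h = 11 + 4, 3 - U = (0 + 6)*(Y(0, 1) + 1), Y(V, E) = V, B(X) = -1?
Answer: 90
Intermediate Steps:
S = -1
U = -3 (U = 3 - (0 + 6)*(0 + 1) = 3 - 6 = -3)
f(n) = -3
h = 15
(f(S)*(-2))*h = -3*(-2)*15 = 6*15 = 90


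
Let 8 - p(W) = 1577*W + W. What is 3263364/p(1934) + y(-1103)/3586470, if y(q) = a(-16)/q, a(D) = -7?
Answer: -3227366160870083/3018179421650010 ≈ -1.0693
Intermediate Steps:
p(W) = 8 - 1578*W (p(W) = 8 - (1577*W + W) = 8 - 1578*W)
y(q) = -7/q
3263364/p(1934) + y(-1103)/3586470 = 3263364/(8 - 1578*1934) - 7/(-1103)/3586470 = 3263364/(8 - 3051852) - 7*(-1/1103)*(1/3586470) = 3263364/(-3051844) + (7/1103)*(1/3586470) = 3263364*(-1/3051844) + 7/3955876410 = -815841/762961 + 7/3955876410 = -3227366160870083/3018179421650010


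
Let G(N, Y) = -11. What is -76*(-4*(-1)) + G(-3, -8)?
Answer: -315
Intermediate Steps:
-76*(-4*(-1)) + G(-3, -8) = -76*(-4*(-1)) - 11 = -304 - 11 = -315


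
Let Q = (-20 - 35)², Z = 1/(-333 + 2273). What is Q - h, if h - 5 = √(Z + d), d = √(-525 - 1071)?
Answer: 3020 - √(485 + 1881800*I*√399)/970 ≈ 3015.5 - 4.4693*I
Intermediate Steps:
d = 2*I*√399 (d = √(-1596) = 2*I*√399 ≈ 39.95*I)
Z = 1/1940 ≈ 0.00051546
h = 5 + √(1/1940 + 2*I*√399) ≈ 9.4694 + 4.4693*I
Q = 3025 (Q = (-55)² = 3025)
Q - h = 3025 - (5 + √(485 + 1881800*I*√399)/970) = 3025 + (-5 - √(485 + 1881800*I*√399)/970) = 3020 - √(485 + 1881800*I*√399)/970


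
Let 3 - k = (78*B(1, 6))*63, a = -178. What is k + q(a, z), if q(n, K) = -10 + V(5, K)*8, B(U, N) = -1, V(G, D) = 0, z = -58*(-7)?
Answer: 4907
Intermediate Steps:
z = 406
k = 4917 (k = 3 - 78*(-1)*63 = 3 - (-78)*63 = 3 - 1*(-4914) = 3 + 4914 = 4917)
q(n, K) = -10 (q(n, K) = -10 + 0*8 = -10 + 0 = -10)
k + q(a, z) = 4917 - 10 = 4907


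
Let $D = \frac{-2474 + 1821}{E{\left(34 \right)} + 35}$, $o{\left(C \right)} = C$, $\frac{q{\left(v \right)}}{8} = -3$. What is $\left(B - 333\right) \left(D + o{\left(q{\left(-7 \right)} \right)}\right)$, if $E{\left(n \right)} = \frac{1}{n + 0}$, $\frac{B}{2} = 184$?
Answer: $- \frac{1777510}{1191} \approx -1492.5$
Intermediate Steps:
$B = 368$ ($B = 2 \cdot 184 = 368$)
$q{\left(v \right)} = -24$ ($q{\left(v \right)} = 8 \left(-3\right) = -24$)
$E{\left(n \right)} = \frac{1}{n}$
$D = - \frac{22202}{1191}$ ($D = \frac{-2474 + 1821}{\frac{1}{34} + 35} = - \frac{653}{\frac{1}{34} + 35} = - \frac{653}{\frac{1191}{34}} = \left(-653\right) \frac{34}{1191} = - \frac{22202}{1191} \approx -18.641$)
$\left(B - 333\right) \left(D + o{\left(q{\left(-7 \right)} \right)}\right) = \left(368 - 333\right) \left(- \frac{22202}{1191} - 24\right) = 35 \left(- \frac{50786}{1191}\right) = - \frac{1777510}{1191}$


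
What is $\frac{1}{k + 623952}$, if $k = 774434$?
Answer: $\frac{1}{1398386} \approx 7.1511 \cdot 10^{-7}$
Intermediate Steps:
$\frac{1}{k + 623952} = \frac{1}{774434 + 623952} = \frac{1}{1398386}$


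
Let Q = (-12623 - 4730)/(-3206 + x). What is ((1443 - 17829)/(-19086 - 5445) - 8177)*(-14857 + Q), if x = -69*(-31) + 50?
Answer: 1009033370063272/8316009 ≈ 1.2134e+8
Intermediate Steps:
x = 2189 (x = 2139 + 50 = 2189)
Q = 17353/1017 (Q = (-12623 - 4730)/(-3206 + 2189) = -17353/(-1017) = -17353*(-1/1017) = 17353/1017 ≈ 17.063)
((1443 - 17829)/(-19086 - 5445) - 8177)*(-14857 + Q) = ((1443 - 17829)/(-19086 - 5445) - 8177)*(-14857 + 17353/1017) = (-16386/(-24531) - 8177)*(-15092216/1017) = (-16386*(-1/24531) - 8177)*(-15092216/1017) = (5462/8177 - 8177)*(-15092216/1017) = -66857867/8177*(-15092216/1017) = 1009033370063272/8316009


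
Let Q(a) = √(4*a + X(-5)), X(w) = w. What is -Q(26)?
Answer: -3*√11 ≈ -9.9499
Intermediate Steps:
Q(a) = √(-5 + 4*a) (Q(a) = √(4*a - 5) = √(-5 + 4*a))
-Q(26) = -√(-5 + 4*26) = -√(-5 + 104) = -√99 = -3*√11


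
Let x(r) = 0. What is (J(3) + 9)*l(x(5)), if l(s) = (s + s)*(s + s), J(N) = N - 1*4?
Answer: 0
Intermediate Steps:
J(N) = -4 + N (J(N) = N - 4 = -4 + N)
l(s) = 4*s² (l(s) = (2*s)*(2*s) = 4*s²)
(J(3) + 9)*l(x(5)) = ((-4 + 3) + 9)*(4*0²) = (-1 + 9)*(4*0) = 8*0 = 0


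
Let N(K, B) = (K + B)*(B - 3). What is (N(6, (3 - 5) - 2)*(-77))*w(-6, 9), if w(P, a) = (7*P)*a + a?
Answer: -397782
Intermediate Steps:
w(P, a) = a + 7*P*a (w(P, a) = 7*P*a + a = a + 7*P*a)
N(K, B) = (-3 + B)*(B + K) (N(K, B) = (B + K)*(-3 + B) = (-3 + B)*(B + K))
(N(6, (3 - 5) - 2)*(-77))*w(-6, 9) = ((((3 - 5) - 2)**2 - 3*((3 - 5) - 2) - 3*6 + ((3 - 5) - 2)*6)*(-77))*(9*(1 + 7*(-6))) = (((-2 - 2)**2 - 3*(-2 - 2) - 18 + (-2 - 2)*6)*(-77))*(9*(1 - 42)) = (((-4)**2 - 3*(-4) - 18 - 4*6)*(-77))*(9*(-41)) = ((16 + 12 - 18 - 24)*(-77))*(-369) = -14*(-77)*(-369) = 1078*(-369) = -397782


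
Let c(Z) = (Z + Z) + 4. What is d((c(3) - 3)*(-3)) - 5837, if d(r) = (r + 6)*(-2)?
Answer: -5807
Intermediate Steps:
c(Z) = 4 + 2*Z (c(Z) = 2*Z + 4 = 4 + 2*Z)
d(r) = -12 - 2*r (d(r) = (6 + r)*(-2) = -12 - 2*r)
d((c(3) - 3)*(-3)) - 5837 = (-12 - 2*((4 + 2*3) - 3)*(-3)) - 5837 = (-12 - 2*((4 + 6) - 3)*(-3)) - 5837 = (-12 - 2*(10 - 3)*(-3)) - 5837 = (-12 - 14*(-3)) - 5837 = (-12 - 2*(-21)) - 5837 = (-12 + 42) - 5837 = 30 - 5837 = -5807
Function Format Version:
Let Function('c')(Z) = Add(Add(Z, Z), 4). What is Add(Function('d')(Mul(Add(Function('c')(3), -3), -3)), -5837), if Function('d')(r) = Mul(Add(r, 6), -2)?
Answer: -5807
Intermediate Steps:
Function('c')(Z) = Add(4, Mul(2, Z)) (Function('c')(Z) = Add(Mul(2, Z), 4) = Add(4, Mul(2, Z)))
Function('d')(r) = Add(-12, Mul(-2, r)) (Function('d')(r) = Mul(Add(6, r), -2) = Add(-12, Mul(-2, r)))
Add(Function('d')(Mul(Add(Function('c')(3), -3), -3)), -5837) = Add(Add(-12, Mul(-2, Mul(Add(Add(4, Mul(2, 3)), -3), -3))), -5837) = Add(Add(-12, Mul(-2, Mul(Add(Add(4, 6), -3), -3))), -5837) = Add(Add(-12, Mul(-2, Mul(Add(10, -3), -3))), -5837) = Add(Add(-12, Mul(-2, Mul(7, -3))), -5837) = Add(Add(-12, Mul(-2, -21)), -5837) = Add(Add(-12, 42), -5837) = Add(30, -5837) = -5807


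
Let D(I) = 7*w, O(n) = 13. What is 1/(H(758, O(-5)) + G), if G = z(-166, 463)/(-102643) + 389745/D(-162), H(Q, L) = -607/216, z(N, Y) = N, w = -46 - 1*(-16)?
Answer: -155196216/288468970567 ≈ -0.00053800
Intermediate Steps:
w = -30 (w = -46 + 16 = -30)
D(I) = -210 (D(I) = 7*(-30) = -210)
H(Q, L) = -607/216 (H(Q, L) = -607*1/216 = -607/216)
G = -2666970745/1437002 (G = -166/(-102643) + 389745/(-210) = -166*(-1/102643) + 389745*(-1/210) = 166/102643 - 25983/14 = -2666970745/1437002 ≈ -1855.9)
1/(H(758, O(-5)) + G) = 1/(-607/216 - 2666970745/1437002) = 1/(-288468970567/155196216) = -155196216/288468970567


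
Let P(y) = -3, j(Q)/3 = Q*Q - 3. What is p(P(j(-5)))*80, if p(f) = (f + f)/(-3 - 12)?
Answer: 32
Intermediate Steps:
j(Q) = -9 + 3*Q**2 (j(Q) = 3*(Q*Q - 3) = 3*(Q**2 - 3) = 3*(-3 + Q**2) = -9 + 3*Q**2)
p(f) = -2*f/15 (p(f) = (2*f)/(-15) = (2*f)*(-1/15) = -2*f/15)
p(P(j(-5)))*80 = -2/15*(-3)*80 = (2/5)*80 = 32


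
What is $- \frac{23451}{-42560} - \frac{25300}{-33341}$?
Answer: $\frac{24138283}{18428480} \approx 1.3098$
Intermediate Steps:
$- \frac{23451}{-42560} - \frac{25300}{-33341} = \left(-23451\right) \left(- \frac{1}{42560}\right) - - \frac{2300}{3031} = \frac{23451}{42560} + \frac{2300}{3031} = \frac{24138283}{18428480}$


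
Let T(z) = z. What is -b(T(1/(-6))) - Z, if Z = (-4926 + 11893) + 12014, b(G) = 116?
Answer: -19097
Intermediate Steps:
Z = 18981 (Z = 6967 + 12014 = 18981)
-b(T(1/(-6))) - Z = -1*116 - 1*18981 = -116 - 18981 = -19097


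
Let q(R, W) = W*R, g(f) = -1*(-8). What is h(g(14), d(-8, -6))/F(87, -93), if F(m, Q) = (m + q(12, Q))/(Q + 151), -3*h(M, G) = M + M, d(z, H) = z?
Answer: 928/3087 ≈ 0.30062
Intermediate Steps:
g(f) = 8
h(M, G) = -2*M/3 (h(M, G) = -(M + M)/3 = -2*M/3)
q(R, W) = R*W
F(m, Q) = (m + 12*Q)/(151 + Q) (F(m, Q) = (m + 12*Q)/(Q + 151) = (m + 12*Q)/(151 + Q))
h(g(14), d(-8, -6))/F(87, -93) = (-⅔*8)/(((87 + 12*(-93))/(151 - 93))) = -16*58/(87 - 1116)/3 = -16/(3*((1/58)*(-1029))) = -16/(3*(-1029/58)) = -16/3*(-58/1029) = 928/3087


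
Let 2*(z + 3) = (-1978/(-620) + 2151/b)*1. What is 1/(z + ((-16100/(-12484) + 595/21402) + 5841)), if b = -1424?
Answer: 14743134102240/86102222935116943 ≈ 0.00017123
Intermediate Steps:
z = -953557/441440 (z = -3 + ((-1978/(-620) + 2151/(-1424))*1)/2 = -3 + ((-1978*(-1/620) + 2151*(-1/1424))*1)/2 = -3 + ((989/310 - 2151/1424)*1)/2 = -3 + ((370763/220720)*1)/2 = -3 + (1/2)*(370763/220720) = -3 + 370763/441440 = -953557/441440 ≈ -2.1601)
1/(z + ((-16100/(-12484) + 595/21402) + 5841)) = 1/(-953557/441440 + ((-16100/(-12484) + 595/21402) + 5841)) = 1/(-953557/441440 + ((-16100*(-1/12484) + 595*(1/21402)) + 5841)) = 1/(-953557/441440 + ((4025/3121 + 595/21402) + 5841)) = 1/(-953557/441440 + (88000045/66795642 + 5841)) = 1/(-953557/441440 + 390241344967/66795642) = 1/(86102222935116943/14743134102240) = 14743134102240/86102222935116943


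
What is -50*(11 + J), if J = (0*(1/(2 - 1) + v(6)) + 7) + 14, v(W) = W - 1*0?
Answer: -1600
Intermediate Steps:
v(W) = W (v(W) = W + 0 = W)
J = 21 (J = (0*(1/(2 - 1) + 6) + 7) + 14 = (0*(1/1 + 6) + 7) + 14 = (0*(1 + 6) + 7) + 14 = (0*7 + 7) + 14 = (0 + 7) + 14 = 7 + 14 = 21)
-50*(11 + J) = -50*(11 + 21) = -50*32 = -1600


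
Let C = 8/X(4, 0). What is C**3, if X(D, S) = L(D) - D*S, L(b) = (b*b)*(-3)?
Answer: -1/216 ≈ -0.0046296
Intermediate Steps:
L(b) = -3*b**2 (L(b) = b**2*(-3) = -3*b**2)
X(D, S) = -3*D**2 - D*S
C = -1/6 (C = 8/((4*(-1*0 - 3*4))) = 8/((4*(0 - 12))) = 8/((4*(-12))) = 8/(-48) = 8*(-1/48) = -1/6 ≈ -0.16667)
C**3 = (-1/6)**3 = -1/216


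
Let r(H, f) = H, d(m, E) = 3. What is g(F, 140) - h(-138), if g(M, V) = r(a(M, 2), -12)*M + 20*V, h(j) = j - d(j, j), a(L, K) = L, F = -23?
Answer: 3470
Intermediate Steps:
h(j) = -3 + j (h(j) = j - 1*3 = j - 3 = -3 + j)
g(M, V) = M² + 20*V (g(M, V) = M*M + 20*V = M² + 20*V)
g(F, 140) - h(-138) = ((-23)² + 20*140) - (-3 - 138) = (529 + 2800) - 1*(-141) = 3329 + 141 = 3470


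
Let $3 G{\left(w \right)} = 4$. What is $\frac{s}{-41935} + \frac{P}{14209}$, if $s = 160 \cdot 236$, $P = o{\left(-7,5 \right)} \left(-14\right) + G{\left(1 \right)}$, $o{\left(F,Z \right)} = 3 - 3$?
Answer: $- \frac{321885556}{357512649} \approx -0.90035$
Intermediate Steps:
$o{\left(F,Z \right)} = 0$
$G{\left(w \right)} = \frac{4}{3}$ ($G{\left(w \right)} = \frac{1}{3} \cdot 4 = \frac{4}{3}$)
$P = \frac{4}{3}$ ($P = 0 \left(-14\right) + \frac{4}{3} = 0 + \frac{4}{3} = \frac{4}{3} \approx 1.3333$)
$s = 37760$
$\frac{s}{-41935} + \frac{P}{14209} = \frac{37760}{-41935} + \frac{4}{3 \cdot 14209} = 37760 \left(- \frac{1}{41935}\right) + \frac{4}{3} \cdot \frac{1}{14209} = - \frac{7552}{8387} + \frac{4}{42627} = - \frac{321885556}{357512649}$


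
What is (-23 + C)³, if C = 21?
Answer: -8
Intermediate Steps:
(-23 + C)³ = (-23 + 21)³ = (-2)³ = -8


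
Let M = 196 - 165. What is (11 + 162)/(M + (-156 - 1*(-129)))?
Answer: 173/4 ≈ 43.250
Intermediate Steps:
M = 31
(11 + 162)/(M + (-156 - 1*(-129))) = (11 + 162)/(31 + (-156 - 1*(-129))) = 173/(31 + (-156 + 129)) = 173/(31 - 27) = 173/4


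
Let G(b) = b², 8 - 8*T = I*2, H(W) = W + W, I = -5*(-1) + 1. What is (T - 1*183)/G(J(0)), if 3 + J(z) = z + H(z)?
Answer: -367/18 ≈ -20.389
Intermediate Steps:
I = 6 (I = 5 + 1 = 6)
H(W) = 2*W
J(z) = -3 + 3*z (J(z) = -3 + (z + 2*z) = -3 + 3*z)
T = -½ (T = 1 - 3*2/4 = 1 - ⅛*12 = 1 - 3/2 = -½ ≈ -0.50000)
(T - 1*183)/G(J(0)) = (-½ - 1*183)/((-3 + 3*0)²) = (-½ - 183)/((-3 + 0)²) = -367/(2*((-3)²)) = -367/2/9 = -367/2*⅑ = -367/18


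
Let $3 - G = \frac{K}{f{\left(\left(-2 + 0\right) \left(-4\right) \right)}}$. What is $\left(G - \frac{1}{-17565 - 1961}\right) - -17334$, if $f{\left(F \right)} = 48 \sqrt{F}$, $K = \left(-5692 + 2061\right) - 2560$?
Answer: $\frac{338522263}{19526} + \frac{6191 \sqrt{2}}{192} \approx 17383.0$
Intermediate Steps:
$K = -6191$ ($K = -3631 - 2560 = -6191$)
$G = 3 + \frac{6191 \sqrt{2}}{192}$ ($G = 3 - - \frac{6191}{48 \sqrt{\left(-2 + 0\right) \left(-4\right)}} = 3 - - \frac{6191}{48 \sqrt{\left(-2\right) \left(-4\right)}} = 3 - - \frac{6191}{48 \sqrt{8}} = 3 - - \frac{6191}{48 \cdot 2 \sqrt{2}} = 3 - - \frac{6191}{96 \sqrt{2}} = 3 - - 6191 \frac{\sqrt{2}}{192} = 3 - - \frac{6191 \sqrt{2}}{192} = 3 + \frac{6191 \sqrt{2}}{192} \approx 48.601$)
$\left(G - \frac{1}{-17565 - 1961}\right) - -17334 = \left(\left(3 + \frac{6191 \sqrt{2}}{192}\right) - \frac{1}{-17565 - 1961}\right) - -17334 = \left(\left(3 + \frac{6191 \sqrt{2}}{192}\right) - \frac{1}{-19526}\right) + 17334 = \left(\left(3 + \frac{6191 \sqrt{2}}{192}\right) - - \frac{1}{19526}\right) + 17334 = \left(\left(3 + \frac{6191 \sqrt{2}}{192}\right) + \frac{1}{19526}\right) + 17334 = \left(\frac{58579}{19526} + \frac{6191 \sqrt{2}}{192}\right) + 17334 = \frac{338522263}{19526} + \frac{6191 \sqrt{2}}{192}$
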